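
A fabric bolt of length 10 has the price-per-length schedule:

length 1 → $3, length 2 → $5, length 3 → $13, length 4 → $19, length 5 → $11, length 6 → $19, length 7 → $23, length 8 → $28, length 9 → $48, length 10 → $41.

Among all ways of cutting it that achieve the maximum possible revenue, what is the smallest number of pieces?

2

Build r[k] bottom-up: r[k] = max over allowed piece i of (p[i] + r[k−i]).
r[1] = 3
r[2] = max(3+3, 5+0) = 6
r[3] = max(3+6, 5+3, 13+0) = 13
r[4] = max(3+13, 5+6, 13+3, 19+0) = 19
r[5] = max(3+19, 5+13, 13+6, 19+3, 11+0) = 22
r[6] = max(3+22, 5+19, 13+13, 19+6, 11+3, 19+0) = 26
r[7] = max(3+26, 5+22, 13+19, …, 19+3, 23+0) = 32
r[8] = max(3+32, 5+26, 13+22, …, 23+3, 28+0) = 38
r[9] = max(3+38, 5+32, 13+26, …, 28+3, 48+0) = 48
r[10] = max(3+48, 5+38, 13+32, …, 48+3, 41+0) = 51
Maximum revenue is $51.
Now minimize piece count subject to staying optimal: for each k, pieces[k] = 1 + min over i with p[i]+r[k−i]=r[k] of pieces[k−i].
pieces[7] = 2
pieces[8] = 2
pieces[9] = 1
pieces[10] = 2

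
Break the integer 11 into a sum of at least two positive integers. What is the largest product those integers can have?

Fill P[k] for k=2..11: at each k try every first piece i and multiply by the better of (k−i) uncut or P[k−i].
P[2] = 1*max(1,0) = 1*1 = 1
P[3] = max(1*2, 2*1) = 2
P[4] = max(1*3, 2*2, 3*1) = 4
P[5] = max(1*4, 2*3, 3*2, 4*1) = 6
P[6] = max(1*6, 2*4, 3*3, 4*2, 5*1) = 9
P[7] = max(1*9, 2*6, 3*4, 4*3, 5*2, 6*1) = 12
P[8] = max(1*12, 2*9, 3*6, …, 6*2, 7*1) = 18
P[9] = max(1*18, 2*12, 3*9, …, 7*2, 8*1) = 27
P[10] = max(1*27, 2*18, 3*12, …, 8*2, 9*1) = 36
P[11] = max(1*36, 2*27, 3*18, …, 9*2, 10*1) = 54
One optimal split: 3 + 3 + 3 + 2; product 3*3*3*2 = 54.

54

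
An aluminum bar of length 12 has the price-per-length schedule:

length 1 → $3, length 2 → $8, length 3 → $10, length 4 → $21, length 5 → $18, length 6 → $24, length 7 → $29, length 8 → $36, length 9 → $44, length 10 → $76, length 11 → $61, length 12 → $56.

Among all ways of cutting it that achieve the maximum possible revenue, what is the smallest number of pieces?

Build r[k] bottom-up: r[k] = max over allowed piece i of (p[i] + r[k−i]).
r[1] = 3
r[2] = 8
r[3] = 11  (first piece 1, then r[2]=8)
r[4] = 21
r[5] = 24  (first piece 1, then r[4]=21)
r[6] = 29  (first piece 2, then r[4]=21)
r[7] = 32  (first piece 1, then r[6]=29)
r[8] = 42  (first piece 4, then r[4]=21)
r[9] = 45  (first piece 1, then r[8]=42)
r[10] = 76
r[11] = 79  (first piece 1, then r[10]=76)
r[12] = 84  (first piece 2, then r[10]=76)
Maximum revenue is $84.
Now minimize piece count subject to staying optimal: for each k, pieces[k] = 1 + min over i with p[i]+r[k−i]=r[k] of pieces[k−i].
pieces[9] = 3
pieces[10] = 1
pieces[11] = 2
pieces[12] = 2

2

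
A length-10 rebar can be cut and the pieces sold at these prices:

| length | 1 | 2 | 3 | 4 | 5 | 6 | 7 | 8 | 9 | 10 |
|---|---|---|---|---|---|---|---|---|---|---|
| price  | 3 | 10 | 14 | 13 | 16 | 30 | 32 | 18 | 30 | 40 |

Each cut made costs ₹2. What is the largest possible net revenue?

Let net[k] be the best obtainable value from length k. For each k, try every first piece i and keep the best of price[i] + net[k−i] minus the 2 cut fee when i<k.
net[1] = 3
net[2] = max(3+3-2, 10+0) = 10
net[3] = max(3+10-2, 10+3-2, 14+0) = 14
net[4] = max(3+14-2, 10+10-2, 14+3-2, 13+0) = 18
net[5] = max(3+18-2, 10+14-2, 14+10-2, 13+3-2, 16+0) = 22
net[6] = max(3+22-2, 10+18-2, 14+14-2, 13+10-2, 16+3-2, 30+0) = 30
net[7] = max(3+30-2, 10+22-2, 14+18-2, …, 30+3-2, 32+0) = 32
net[8] = max(3+32-2, 10+30-2, 14+22-2, …, 32+3-2, 18+0) = 38
net[9] = max(3+38-2, 10+32-2, 14+30-2, …, 18+3-2, 30+0) = 42
net[10] = max(3+42-2, 10+38-2, 14+32-2, …, 30+3-2, 40+0) = 46
One optimal plan: pieces 6 + 2 + 2 (2 cuts) → ₹50 − ₹4 = ₹46.

46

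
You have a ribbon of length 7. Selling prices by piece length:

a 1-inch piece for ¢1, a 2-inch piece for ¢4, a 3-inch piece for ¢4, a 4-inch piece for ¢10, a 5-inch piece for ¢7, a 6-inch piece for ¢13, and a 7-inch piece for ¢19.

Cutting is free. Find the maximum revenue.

19

Build r[k] bottom-up: r[k] = max over allowed piece i of (p[i] + r[k−i]).
r[1] = 1
r[2] = max(1+1, 4+0) = 4
r[3] = max(1+4, 4+1, 4+0) = 5
r[4] = max(1+5, 4+4, 4+1, 10+0) = 10
r[5] = max(1+10, 4+5, 4+4, 10+1, 7+0) = 11
r[6] = max(1+11, 4+10, 4+5, 10+4, 7+1, 13+0) = 14
r[7] = max(1+14, 4+11, 4+10, …, 13+1, 19+0) = 19
Best is to sell the whole 7-inch piece uncut for ¢19.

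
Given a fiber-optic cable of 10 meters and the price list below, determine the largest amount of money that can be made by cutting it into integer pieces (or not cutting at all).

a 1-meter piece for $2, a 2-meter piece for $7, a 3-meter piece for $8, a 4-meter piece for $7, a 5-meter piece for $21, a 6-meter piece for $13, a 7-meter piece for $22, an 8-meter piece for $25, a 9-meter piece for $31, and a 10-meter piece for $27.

42

Let best[k] be the best obtainable value from length k. For each k, try every first piece i and keep the best of price[i] + best[k−i].
best[1] = 2
best[2] = max(2+2, 7+0) = 7
best[3] = max(2+7, 7+2, 8+0) = 9
best[4] = max(2+9, 7+7, 8+2, 7+0) = 14
best[5] = max(2+14, 7+9, 8+7, 7+2, 21+0) = 21
best[6] = max(2+21, 7+14, 8+9, 7+7, 21+2, 13+0) = 23
best[7] = max(2+23, 7+21, 8+14, …, 13+2, 22+0) = 28
best[8] = max(2+28, 7+23, 8+21, …, 22+2, 25+0) = 30
best[9] = max(2+30, 7+28, 8+23, …, 25+2, 31+0) = 35
best[10] = max(2+35, 7+30, 8+28, …, 31+2, 27+0) = 42
One optimal cutting: 5 + 5 → $21 + $21 = $42.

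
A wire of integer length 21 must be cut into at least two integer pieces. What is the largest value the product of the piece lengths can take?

2187

Fill m[k] for k=2..21: at each k try every first piece i and multiply by the better of (k−i) uncut or m[k−i].
Small cases: m[2]=1, m[3]=2, m[4]=4, m[5]=6, m[6]=9, m[7]=12, m[8]=18, m[9]=27, m[10]=36, m[11]=54, m[12]=81, m[13]=108.
m[14] = max(1·108, 2·81, 3·54, …, 12·2, 13·1) = 162
m[15] = max(1·162, 2·108, 3·81, …, 13·2, 14·1) = 243
m[16] = max(1·243, 2·162, 3·108, …, 14·2, 15·1) = 324
m[17] = max(1·324, 2·243, 3·162, …, 15·2, 16·1) = 486
m[18] = max(1·486, 2·324, 3·243, …, 16·2, 17·1) = 729
m[19] = max(1·729, 2·486, 3·324, …, 17·2, 18·1) = 972
m[20] = max(1·972, 2·729, 3·486, …, 18·2, 19·1) = 1458
m[21] = max(1·1458, 2·972, 3·729, …, 19·2, 20·1) = 2187
One optimal split: 3 + 3 + 3 + 3 + 3 + 3 + 3; product 3·3·3·3·3·3·3 = 2187.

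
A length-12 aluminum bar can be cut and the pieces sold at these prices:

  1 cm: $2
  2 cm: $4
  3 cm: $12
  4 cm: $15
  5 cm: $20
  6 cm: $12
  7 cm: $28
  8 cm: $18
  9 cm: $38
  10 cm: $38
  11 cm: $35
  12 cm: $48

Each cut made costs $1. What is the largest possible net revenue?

49

Build net[k] bottom-up: net[k] = max over allowed piece i of (p[i] + net[k−i]) − 1 per cut.
net[1] = 2
net[2] = 4
net[3] = 12
net[4] = 15
net[5] = 20
net[6] = 23  (first piece 3, then net[3]=12)
net[7] = 28
net[8] = 31  (first piece 3, then net[5]=20)
net[9] = 38
net[10] = 39  (first piece 1, then net[9]=38)
net[11] = 42  (first piece 3, then net[8]=31)
net[12] = 49  (first piece 3, then net[9]=38)
One optimal plan: pieces 9 + 3 (1 cut) → $50 − $1 = $49.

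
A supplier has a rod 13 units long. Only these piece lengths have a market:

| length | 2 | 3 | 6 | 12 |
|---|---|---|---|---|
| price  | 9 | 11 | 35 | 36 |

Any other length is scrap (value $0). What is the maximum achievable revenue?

70

Let r[k] be the best obtainable value from length k. For each k, try every first piece i and keep the best of price[i] + r[k−i].
r[1] = 0
r[2] = 9
r[3] = max(9+0, 11+0) = 11
r[4] = max(9+9, 11+0) = 18
r[5] = max(9+11, 11+9) = 20
r[6] = max(9+18, 11+11, 35+0) = 35
r[7] = max(9+20, 11+18, 35+0) = 35
r[8] = max(9+35, 11+20, 35+9) = 44
r[9] = max(9+35, 11+35, 35+11) = 46
r[10] = max(9+44, 11+35, 35+18) = 53
r[11] = max(9+46, 11+44, 35+20) = 55
r[12] = max(9+53, 11+46, 35+35, 36+0) = 70
r[13] = max(9+55, 11+53, 35+35, 36+0) = 70
One optimal cutting: pieces 6 + 6 with 1 unit of scrap → $70.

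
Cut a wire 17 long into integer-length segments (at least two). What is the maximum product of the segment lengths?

Let m[k] be the best product for length k (with at least one cut). For each first piece i, the rest contributes max(k−i, m[k−i]).
m[2] = 1*max(1,0) = 1*1 = 1
m[3] = 1*max(2,1) = 1*2 = 2
m[4] = 2*max(2,1) = 2*2 = 4
m[5] = 2*max(3,2) = 2*3 = 6
m[6] = 3*max(3,2) = 3*3 = 9
m[7] = 2*max(5,6) = 2*6 = 12
m[8] = 2*max(6,9) = 2*9 = 18
m[9] = 3*max(6,9) = 3*9 = 27
m[10] = 2*max(8,18) = 2*18 = 36
m[11] = 2*max(9,27) = 2*27 = 54
m[12] = 3*max(9,27) = 3*27 = 81
m[13] = 2*max(11,54) = 2*54 = 108
m[14] = 2*max(12,81) = 2*81 = 162
m[15] = 3*max(12,81) = 3*81 = 243
m[16] = 2*max(14,162) = 2*162 = 324
m[17] = 2*max(15,243) = 2*243 = 486
One optimal split: 3 + 3 + 3 + 3 + 3 + 2; product 3*3*3*3*3*2 = 486.

486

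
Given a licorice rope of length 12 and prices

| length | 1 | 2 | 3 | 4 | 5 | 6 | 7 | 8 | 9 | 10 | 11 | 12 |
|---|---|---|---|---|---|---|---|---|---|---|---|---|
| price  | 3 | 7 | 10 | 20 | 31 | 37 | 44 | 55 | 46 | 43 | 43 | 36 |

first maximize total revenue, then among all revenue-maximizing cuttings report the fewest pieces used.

2

Build r[k] bottom-up: r[k] = max over allowed piece i of (p[i] + r[k−i]).
r[1] = 3
r[2] = 7
r[3] = 10  (first piece 1, then r[2]=7)
r[4] = 20
r[5] = 31
r[6] = 37
r[7] = 44
r[8] = 55
r[9] = 58  (first piece 1, then r[8]=55)
r[10] = 62  (first piece 2, then r[8]=55)
r[11] = 68  (first piece 5, then r[6]=37)
r[12] = 75  (first piece 4, then r[8]=55)
Maximum revenue is ¢75.
Now minimize piece count subject to staying optimal: for each k, pieces[k] = 1 + min over i with p[i]+r[k−i]=r[k] of pieces[k−i].
pieces[9] = 2
pieces[10] = 2
pieces[11] = 2
pieces[12] = 2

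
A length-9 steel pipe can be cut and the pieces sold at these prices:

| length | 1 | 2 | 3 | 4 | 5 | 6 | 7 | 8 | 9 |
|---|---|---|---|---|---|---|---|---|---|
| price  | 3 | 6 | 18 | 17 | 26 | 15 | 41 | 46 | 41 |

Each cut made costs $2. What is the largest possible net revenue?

Build v[k] bottom-up: v[k] = max over allowed piece i of (p[i] + v[k−i]) − 2 per cut.
v[1] = 3
v[2] = max(3+3-2, 6+0) = 6
v[3] = max(3+6-2, 6+3-2, 18+0) = 18
v[4] = max(3+18-2, 6+6-2, 18+3-2, 17+0) = 19
v[5] = max(3+19-2, 6+18-2, 18+6-2, 17+3-2, 26+0) = 26
v[6] = max(3+26-2, 6+19-2, 18+18-2, 17+6-2, 26+3-2, 15+0) = 34
v[7] = max(3+34-2, 6+26-2, 18+19-2, …, 15+3-2, 41+0) = 41
v[8] = max(3+41-2, 6+34-2, 18+26-2, …, 41+3-2, 46+0) = 46
v[9] = max(3+46-2, 6+41-2, 18+34-2, …, 46+3-2, 41+0) = 50
One optimal plan: pieces 3 + 3 + 3 (2 cuts) → $54 − $4 = $50.

50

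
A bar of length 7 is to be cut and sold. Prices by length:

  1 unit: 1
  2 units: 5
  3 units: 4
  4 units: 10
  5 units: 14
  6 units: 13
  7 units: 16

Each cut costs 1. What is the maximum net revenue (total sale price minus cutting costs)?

Build v[k] bottom-up: v[k] = max over allowed piece i of (p[i] + v[k−i]) − 1 per cut.
v[1] = 1
v[2] = 5
v[3] = 5  (first piece 1, then v[2]=5)
v[4] = 10
v[5] = 14
v[6] = 14  (first piece 1, then v[5]=14)
v[7] = 18  (first piece 2, then v[5]=14)
One optimal plan: pieces 5 + 2 (1 cut) → 19 − 1 = 18.

18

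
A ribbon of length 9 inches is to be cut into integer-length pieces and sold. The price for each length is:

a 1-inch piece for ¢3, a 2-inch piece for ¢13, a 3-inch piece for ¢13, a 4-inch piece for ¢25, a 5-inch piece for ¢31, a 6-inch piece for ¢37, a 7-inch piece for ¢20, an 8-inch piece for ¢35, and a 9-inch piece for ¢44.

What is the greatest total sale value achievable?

Consider every possible first cut. v[k] is the best of p[i]+v[k−i] over all sellable i≤k.
v[1] = 3
v[2] = max(3+3, 13+0) = 13
v[3] = max(3+13, 13+3, 13+0) = 16
v[4] = max(3+16, 13+13, 13+3, 25+0) = 26
v[5] = max(3+26, 13+16, 13+13, 25+3, 31+0) = 31
v[6] = max(3+31, 13+26, 13+16, 25+13, 31+3, 37+0) = 39
v[7] = max(3+39, 13+31, 13+26, …, 37+3, 20+0) = 44
v[8] = max(3+44, 13+39, 13+31, …, 20+3, 35+0) = 52
v[9] = max(3+52, 13+44, 13+39, …, 35+3, 44+0) = 57
One optimal cutting: 5 + 2 + 2 → ¢31 + ¢13 + ¢13 = ¢57.

57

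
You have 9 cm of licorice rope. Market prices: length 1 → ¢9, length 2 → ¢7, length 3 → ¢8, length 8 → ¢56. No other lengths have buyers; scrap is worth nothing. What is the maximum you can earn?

Let f[k] be the best obtainable value from length k. For each k, try every first piece i and keep the best of price[i] + f[k−i].
f[1] = 9
f[2] = 18  (first piece 1, then f[1]=9)
f[3] = 27  (first piece 1, then f[2]=18)
f[4] = 36  (first piece 1, then f[3]=27)
f[5] = 45  (first piece 1, then f[4]=36)
f[6] = 54  (first piece 1, then f[5]=45)
f[7] = 63  (first piece 1, then f[6]=54)
f[8] = 72  (first piece 1, then f[7]=63)
f[9] = 81  (first piece 1, then f[8]=72)
One optimal cutting: 1 + 1 + 1 + 1 + 1 + 1 + 1 + 1 + 1 → ¢81.

81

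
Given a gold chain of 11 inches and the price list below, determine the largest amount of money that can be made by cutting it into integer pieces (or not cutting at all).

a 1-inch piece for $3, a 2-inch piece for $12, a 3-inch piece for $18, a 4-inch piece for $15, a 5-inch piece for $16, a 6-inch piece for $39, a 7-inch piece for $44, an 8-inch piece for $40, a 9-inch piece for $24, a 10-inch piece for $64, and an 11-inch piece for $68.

Consider every possible first cut. R[k] is the best of p[i]+R[k−i] over all sellable i≤k.
R[1] = 3
R[2] = 12
R[3] = 18
R[4] = 24  (first piece 2, then R[2]=12)
R[5] = 30  (first piece 2, then R[3]=18)
R[6] = 39
R[7] = 44
R[8] = 51  (first piece 2, then R[6]=39)
R[9] = 57  (first piece 3, then R[6]=39)
R[10] = 64
R[11] = 69  (first piece 2, then R[9]=57)
One optimal cutting: 6 + 3 + 2 → $39 + $18 + $12 = $69.

69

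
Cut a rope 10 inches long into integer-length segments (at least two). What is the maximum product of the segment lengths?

36

Fill prod[k] for k=2..10: at each k try every first piece i and multiply by the better of (k−i) uncut or prod[k−i].
prod[2] = 1·max(1,0) = 1·1 = 1
prod[3] = max(1·2, 2·1) = 2
prod[4] = max(1·3, 2·2, 3·1) = 4
prod[5] = max(1·4, 2·3, 3·2, 4·1) = 6
prod[6] = max(1·6, 2·4, 3·3, 4·2, 5·1) = 9
prod[7] = max(1·9, 2·6, 3·4, 4·3, 5·2, 6·1) = 12
prod[8] = max(1·12, 2·9, 3·6, …, 6·2, 7·1) = 18
prod[9] = max(1·18, 2·12, 3·9, …, 7·2, 8·1) = 27
prod[10] = max(1·27, 2·18, 3·12, …, 8·2, 9·1) = 36
One optimal split: 3 + 3 + 2 + 2; product 3·3·2·2 = 36.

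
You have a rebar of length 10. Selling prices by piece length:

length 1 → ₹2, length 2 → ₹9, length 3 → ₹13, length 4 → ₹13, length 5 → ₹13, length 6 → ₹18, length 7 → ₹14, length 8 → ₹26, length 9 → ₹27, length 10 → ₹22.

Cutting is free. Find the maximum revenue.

45

Let r[k] be the best obtainable value from length k. For each k, try every first piece i and keep the best of price[i] + r[k−i].
r[1] = 2
r[2] = max(2+2, 9+0) = 9
r[3] = max(2+9, 9+2, 13+0) = 13
r[4] = max(2+13, 9+9, 13+2, 13+0) = 18
r[5] = max(2+18, 9+13, 13+9, 13+2, 13+0) = 22
r[6] = max(2+22, 9+18, 13+13, 13+9, 13+2, 18+0) = 27
r[7] = max(2+27, 9+22, 13+18, …, 18+2, 14+0) = 31
r[8] = max(2+31, 9+27, 13+22, …, 14+2, 26+0) = 36
r[9] = max(2+36, 9+31, 13+27, …, 26+2, 27+0) = 40
r[10] = max(2+40, 9+36, 13+31, …, 27+2, 22+0) = 45
One optimal cutting: 2 + 2 + 2 + 2 + 2 → ₹9 + ₹9 + ₹9 + ₹9 + ₹9 = ₹45.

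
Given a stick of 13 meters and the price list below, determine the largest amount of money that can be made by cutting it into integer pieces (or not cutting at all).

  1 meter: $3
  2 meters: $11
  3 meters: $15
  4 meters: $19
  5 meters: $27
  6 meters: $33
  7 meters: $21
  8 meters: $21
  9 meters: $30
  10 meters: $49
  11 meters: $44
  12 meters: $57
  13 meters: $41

Let v[k] be the best obtainable value from length k. For each k, try every first piece i and keep the best of price[i] + v[k−i].
v[1] = 3
v[2] = 11
v[3] = 15
v[4] = 22  (first piece 2, then v[2]=11)
v[5] = 27
v[6] = 33  (first piece 2, then v[4]=22)
v[7] = 38  (first piece 2, then v[5]=27)
v[8] = 44  (first piece 2, then v[6]=33)
v[9] = 49  (first piece 2, then v[7]=38)
v[10] = 55  (first piece 2, then v[8]=44)
v[11] = 60  (first piece 2, then v[9]=49)
v[12] = 66  (first piece 2, then v[10]=55)
v[13] = 71  (first piece 2, then v[11]=60)
One optimal cutting: 5 + 2 + 2 + 2 + 2 → $27 + $11 + $11 + $11 + $11 = $71.

71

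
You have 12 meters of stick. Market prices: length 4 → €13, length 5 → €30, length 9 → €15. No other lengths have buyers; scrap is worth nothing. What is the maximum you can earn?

Consider every possible first cut. f[k] is the best of p[i]+f[k−i] over all sellable i≤k.
f[1] = 0
f[2] = 0
f[3] = 0
f[4] = 13
f[5] = 30
f[6] = 30
f[7] = 30
f[8] = 30
f[9] = 43  (first piece 4, then f[5]=30)
f[10] = 60  (first piece 5, then f[5]=30)
f[11] = 60
f[12] = 60
One optimal cutting: pieces 5 + 5 with 2 meters of scrap → €60.

60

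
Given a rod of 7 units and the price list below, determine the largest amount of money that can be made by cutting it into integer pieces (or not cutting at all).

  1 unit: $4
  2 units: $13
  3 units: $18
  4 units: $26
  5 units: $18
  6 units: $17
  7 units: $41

44

Let best[k] be the best obtainable value from length k. For each k, try every first piece i and keep the best of price[i] + best[k−i].
best[1] = 4
best[2] = max(4+4, 13+0) = 13
best[3] = max(4+13, 13+4, 18+0) = 18
best[4] = max(4+18, 13+13, 18+4, 26+0) = 26
best[5] = max(4+26, 13+18, 18+13, 26+4, 18+0) = 31
best[6] = max(4+31, 13+26, 18+18, 26+13, 18+4, 17+0) = 39
best[7] = max(4+39, 13+31, 18+26, …, 17+4, 41+0) = 44
One optimal cutting: 3 + 2 + 2 → $18 + $13 + $13 = $44.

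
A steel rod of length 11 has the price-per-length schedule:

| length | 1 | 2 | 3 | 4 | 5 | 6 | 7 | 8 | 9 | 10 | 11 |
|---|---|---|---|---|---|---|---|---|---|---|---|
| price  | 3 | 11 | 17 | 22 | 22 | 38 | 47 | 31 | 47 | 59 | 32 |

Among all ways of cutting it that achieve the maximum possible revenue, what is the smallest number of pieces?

2

Consider every possible first cut. r[k] is the best of p[i]+r[k−i] over all sellable i≤k.
r[1] = 3
r[2] = max(3+3, 11+0) = 11
r[3] = max(3+11, 11+3, 17+0) = 17
r[4] = max(3+17, 11+11, 17+3, 22+0) = 22
r[5] = max(3+22, 11+17, 17+11, 22+3, 22+0) = 28
r[6] = max(3+28, 11+22, 17+17, 22+11, 22+3, 38+0) = 38
r[7] = max(3+38, 11+28, 17+22, …, 38+3, 47+0) = 47
r[8] = max(3+47, 11+38, 17+28, …, 47+3, 31+0) = 50
r[9] = max(3+50, 11+47, 17+38, …, 31+3, 47+0) = 58
r[10] = max(3+58, 11+50, 17+47, …, 47+3, 59+0) = 64
r[11] = max(3+64, 11+58, 17+50, …, 59+3, 32+0) = 69
Maximum revenue is $69.
Now minimize piece count subject to staying optimal: for each k, pieces[k] = 1 + min over i with p[i]+r[k−i]=r[k] of pieces[k−i].
pieces[8] = 2
pieces[9] = 2
pieces[10] = 2
pieces[11] = 2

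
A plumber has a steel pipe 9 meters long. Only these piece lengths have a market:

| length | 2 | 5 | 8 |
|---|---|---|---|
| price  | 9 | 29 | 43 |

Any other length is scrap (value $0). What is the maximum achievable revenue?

Consider every possible first cut. best[k] is the best of p[i]+best[k−i] over all sellable i≤k.
best[1] = 0
best[2] = 9
best[3] = 9
best[4] = 18  (first piece 2, then best[2]=9)
best[5] = max(9+9, 29+0) = 29
best[6] = max(9+18, 29+0) = 29
best[7] = max(9+29, 29+9) = 38
best[8] = max(9+29, 29+9, 43+0) = 43
best[9] = max(9+38, 29+18, 43+0) = 47
One optimal cutting: 5 + 2 + 2 → $47.

47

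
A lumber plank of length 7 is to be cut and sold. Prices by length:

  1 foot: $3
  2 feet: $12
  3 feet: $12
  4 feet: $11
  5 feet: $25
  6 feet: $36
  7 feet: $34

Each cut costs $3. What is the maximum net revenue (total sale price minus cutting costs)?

Consider every possible first cut. v[k] is the best of p[i]+v[k−i] over all sellable i≤k, charging 3 whenever i<k.
v[1] = 3
v[2] = max(3+3-3, 12+0) = 12
v[3] = max(3+12-3, 12+3-3, 12+0) = 12
v[4] = max(3+12-3, 12+12-3, 12+3-3, 11+0) = 21
v[5] = max(3+21-3, 12+12-3, 12+12-3, 11+3-3, 25+0) = 25
v[6] = max(3+25-3, 12+21-3, 12+12-3, 11+12-3, 25+3-3, 36+0) = 36
v[7] = max(3+36-3, 12+25-3, 12+21-3, …, 36+3-3, 34+0) = 36
One optimal plan: pieces 6 + 1 (1 cut) → $39 − $3 = $36.

36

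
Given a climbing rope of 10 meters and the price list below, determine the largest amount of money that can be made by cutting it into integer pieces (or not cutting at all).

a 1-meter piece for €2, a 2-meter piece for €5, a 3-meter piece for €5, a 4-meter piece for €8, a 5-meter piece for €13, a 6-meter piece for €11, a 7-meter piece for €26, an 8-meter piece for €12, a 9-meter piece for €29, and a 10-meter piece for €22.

33

Build v[k] bottom-up: v[k] = max over allowed piece i of (p[i] + v[k−i]).
v[1] = 2
v[2] = max(2+2, 5+0) = 5
v[3] = max(2+5, 5+2, 5+0) = 7
v[4] = max(2+7, 5+5, 5+2, 8+0) = 10
v[5] = max(2+10, 5+7, 5+5, 8+2, 13+0) = 13
v[6] = max(2+13, 5+10, 5+7, 8+5, 13+2, 11+0) = 15
v[7] = max(2+15, 5+13, 5+10, …, 11+2, 26+0) = 26
v[8] = max(2+26, 5+15, 5+13, …, 26+2, 12+0) = 28
v[9] = max(2+28, 5+26, 5+15, …, 12+2, 29+0) = 31
v[10] = max(2+31, 5+28, 5+26, …, 29+2, 22+0) = 33
One optimal cutting: 7 + 2 + 1 → €26 + €5 + €2 = €33.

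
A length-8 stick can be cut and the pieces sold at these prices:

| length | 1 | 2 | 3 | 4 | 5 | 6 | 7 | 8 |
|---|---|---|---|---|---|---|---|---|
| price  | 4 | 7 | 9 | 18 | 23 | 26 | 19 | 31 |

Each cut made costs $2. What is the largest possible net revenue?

Consider every possible first cut. r[k] is the best of p[i]+r[k−i] over all sellable i≤k, charging 2 whenever i<k.
r[1] = 4
r[2] = max(4+4-2, 7+0) = 7
r[3] = max(4+7-2, 7+4-2, 9+0) = 9
r[4] = max(4+9-2, 7+7-2, 9+4-2, 18+0) = 18
r[5] = max(4+18-2, 7+9-2, 9+7-2, 18+4-2, 23+0) = 23
r[6] = max(4+23-2, 7+18-2, 9+9-2, 18+7-2, 23+4-2, 26+0) = 26
r[7] = max(4+26-2, 7+23-2, 9+18-2, …, 26+4-2, 19+0) = 28
r[8] = max(4+28-2, 7+26-2, 9+23-2, …, 19+4-2, 31+0) = 34
One optimal plan: pieces 4 + 4 (1 cut) → $36 − $2 = $34.

34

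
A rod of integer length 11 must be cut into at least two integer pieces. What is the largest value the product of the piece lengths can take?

Fill f[k] for k=2..11: at each k try every first piece i and multiply by the better of (k−i) uncut or f[k−i].
Small cases: f[2]=1, f[3]=2, f[4]=4, f[5]=6.
f[6] = 3×max(3,2) = 3×3 = 9
f[7] = 2×max(5,6) = 2×6 = 12
f[8] = 2×max(6,9) = 2×9 = 18
f[9] = 3×max(6,9) = 3×9 = 27
f[10] = 2×max(8,18) = 2×18 = 36
f[11] = 2×max(9,27) = 2×27 = 54
One optimal split: 3 + 3 + 3 + 2; product 3×3×3×2 = 54.

54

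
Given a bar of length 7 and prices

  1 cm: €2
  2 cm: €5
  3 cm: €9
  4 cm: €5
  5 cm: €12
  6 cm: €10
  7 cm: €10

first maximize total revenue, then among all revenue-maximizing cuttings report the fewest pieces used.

Let r[k] be the best obtainable value from length k. For each k, try every first piece i and keep the best of price[i] + r[k−i].
r[1] = 2
r[2] = max(2+2, 5+0) = 5
r[3] = max(2+5, 5+2, 9+0) = 9
r[4] = max(2+9, 5+5, 9+2, 5+0) = 11
r[5] = max(2+11, 5+9, 9+5, 5+2, 12+0) = 14
r[6] = max(2+14, 5+11, 9+9, 5+5, 12+2, 10+0) = 18
r[7] = max(2+18, 5+14, 9+11, …, 10+2, 10+0) = 20
Maximum revenue is €20.
Now minimize piece count subject to staying optimal: for each k, pieces[k] = 1 + min over i with p[i]+r[k−i]=r[k] of pieces[k−i].
pieces[4] = 2
pieces[5] = 2
pieces[6] = 2
pieces[7] = 3

3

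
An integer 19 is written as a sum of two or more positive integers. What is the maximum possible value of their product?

Fill P[k] for k=2..19: at each k try every first piece i and multiply by the better of (k−i) uncut or P[k−i].
P[2] = 1×max(1,0) = 1×1 = 1
P[3] = max(1×2, 2×1) = 2
P[4] = max(1×3, 2×2, 3×1) = 4
P[5] = max(1×4, 2×3, 3×2, 4×1) = 6
P[6] = max(1×6, 2×4, 3×3, 4×2, 5×1) = 9
P[7] = max(1×9, 2×6, 3×4, 4×3, 5×2, 6×1) = 12
P[8] = max(1×12, 2×9, 3×6, …, 6×2, 7×1) = 18
P[9] = max(1×18, 2×12, 3×9, …, 7×2, 8×1) = 27
P[10] = max(1×27, 2×18, 3×12, …, 8×2, 9×1) = 36
P[11] = max(1×36, 2×27, 3×18, …, 9×2, 10×1) = 54
P[12] = max(1×54, 2×36, 3×27, …, 10×2, 11×1) = 81
P[13] = max(1×81, 2×54, 3×36, …, 11×2, 12×1) = 108
P[14] = max(1×108, 2×81, 3×54, …, 12×2, 13×1) = 162
P[15] = max(1×162, 2×108, 3×81, …, 13×2, 14×1) = 243
P[16] = max(1×243, 2×162, 3×108, …, 14×2, 15×1) = 324
P[17] = max(1×324, 2×243, 3×162, …, 15×2, 16×1) = 486
P[18] = max(1×486, 2×324, 3×243, …, 16×2, 17×1) = 729
P[19] = max(1×729, 2×486, 3×324, …, 17×2, 18×1) = 972
One optimal split: 3 + 3 + 3 + 3 + 3 + 2 + 2; product 3×3×3×3×3×2×2 = 972.

972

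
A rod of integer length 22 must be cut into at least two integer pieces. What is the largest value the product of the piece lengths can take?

Define P[k] = max over 1≤i<k of i · max(k−i, P[k−i]); the inner max lets the remainder stay uncut if that's better.
P[2] = 1*max(1,0) = 1*1 = 1
P[3] = max(1*2, 2*1) = 2
P[4] = max(1*3, 2*2, 3*1) = 4
P[5] = max(1*4, 2*3, 3*2, 4*1) = 6
P[6] = max(1*6, 2*4, 3*3, 4*2, 5*1) = 9
P[7] = max(1*9, 2*6, 3*4, 4*3, 5*2, 6*1) = 12
P[8] = max(1*12, 2*9, 3*6, …, 6*2, 7*1) = 18
P[9] = max(1*18, 2*12, 3*9, …, 7*2, 8*1) = 27
P[10] = max(1*27, 2*18, 3*12, …, 8*2, 9*1) = 36
P[11] = max(1*36, 2*27, 3*18, …, 9*2, 10*1) = 54
P[12] = max(1*54, 2*36, 3*27, …, 10*2, 11*1) = 81
P[13] = max(1*81, 2*54, 3*36, …, 11*2, 12*1) = 108
P[14] = max(1*108, 2*81, 3*54, …, 12*2, 13*1) = 162
P[15] = max(1*162, 2*108, 3*81, …, 13*2, 14*1) = 243
P[16] = max(1*243, 2*162, 3*108, …, 14*2, 15*1) = 324
P[17] = max(1*324, 2*243, 3*162, …, 15*2, 16*1) = 486
P[18] = max(1*486, 2*324, 3*243, …, 16*2, 17*1) = 729
P[19] = max(1*729, 2*486, 3*324, …, 17*2, 18*1) = 972
P[20] = max(1*972, 2*729, 3*486, …, 18*2, 19*1) = 1458
P[21] = max(1*1458, 2*972, 3*729, …, 19*2, 20*1) = 2187
P[22] = max(1*2187, 2*1458, 3*972, …, 20*2, 21*1) = 2916
One optimal split: 3 + 3 + 3 + 3 + 3 + 3 + 2 + 2; product 3*3*3*3*3*3*2*2 = 2916.

2916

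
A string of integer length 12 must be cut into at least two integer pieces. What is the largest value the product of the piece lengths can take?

81

Let prod[k] be the best product for length k (with at least one cut). For each first piece i, the rest contributes max(k−i, prod[k−i]).
Small cases: prod[2]=1, prod[3]=2, prod[4]=4.
prod[5] = 2×max(3,2) = 2×3 = 6
prod[6] = 3×max(3,2) = 3×3 = 9
prod[7] = 2×max(5,6) = 2×6 = 12
prod[8] = 2×max(6,9) = 2×9 = 18
prod[9] = 3×max(6,9) = 3×9 = 27
prod[10] = 2×max(8,18) = 2×18 = 36
prod[11] = 2×max(9,27) = 2×27 = 54
prod[12] = 3×max(9,27) = 3×27 = 81
One optimal split: 3 + 3 + 3 + 3; product 3×3×3×3 = 81.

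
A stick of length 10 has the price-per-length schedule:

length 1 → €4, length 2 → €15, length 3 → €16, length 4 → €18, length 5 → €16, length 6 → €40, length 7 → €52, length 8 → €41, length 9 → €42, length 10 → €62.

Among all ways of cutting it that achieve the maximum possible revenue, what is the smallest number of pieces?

5

Consider every possible first cut. r[k] is the best of p[i]+r[k−i] over all sellable i≤k.
r[1] = 4
r[2] = max(4+4, 15+0) = 15
r[3] = max(4+15, 15+4, 16+0) = 19
r[4] = max(4+19, 15+15, 16+4, 18+0) = 30
r[5] = max(4+30, 15+19, 16+15, 18+4, 16+0) = 34
r[6] = max(4+34, 15+30, 16+19, 18+15, 16+4, 40+0) = 45
r[7] = max(4+45, 15+34, 16+30, …, 40+4, 52+0) = 52
r[8] = max(4+52, 15+45, 16+34, …, 52+4, 41+0) = 60
r[9] = max(4+60, 15+52, 16+45, …, 41+4, 42+0) = 67
r[10] = max(4+67, 15+60, 16+52, …, 42+4, 62+0) = 75
Maximum revenue is €75.
Now minimize piece count subject to staying optimal: for each k, pieces[k] = 1 + min over i with p[i]+r[k−i]=r[k] of pieces[k−i].
pieces[7] = 1
pieces[8] = 4
pieces[9] = 2
pieces[10] = 5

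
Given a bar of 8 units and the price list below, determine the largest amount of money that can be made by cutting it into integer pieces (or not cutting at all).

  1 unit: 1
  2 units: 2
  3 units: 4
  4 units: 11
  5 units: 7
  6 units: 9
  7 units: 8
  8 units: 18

Let R[k] be the best obtainable value from length k. For each k, try every first piece i and keep the best of price[i] + R[k−i].
R[1] = 1
R[2] = max(1+1, 2+0) = 2
R[3] = max(1+2, 2+1, 4+0) = 4
R[4] = max(1+4, 2+2, 4+1, 11+0) = 11
R[5] = max(1+11, 2+4, 4+2, 11+1, 7+0) = 12
R[6] = max(1+12, 2+11, 4+4, 11+2, 7+1, 9+0) = 13
R[7] = max(1+13, 2+12, 4+11, …, 9+1, 8+0) = 15
R[8] = max(1+15, 2+13, 4+12, …, 8+1, 18+0) = 22
One optimal cutting: 4 + 4 → 11 + 11 = 22.

22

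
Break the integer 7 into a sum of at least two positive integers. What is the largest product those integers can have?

Fill prod[k] for k=2..7: at each k try every first piece i and multiply by the better of (k−i) uncut or prod[k−i].
prod[2] = 1*max(1,0) = 1*1 = 1
prod[3] = max(1*2, 2*1) = 2
prod[4] = max(1*3, 2*2, 3*1) = 4
prod[5] = max(1*4, 2*3, 3*2, 4*1) = 6
prod[6] = max(1*6, 2*4, 3*3, 4*2, 5*1) = 9
prod[7] = max(1*9, 2*6, 3*4, 4*3, 5*2, 6*1) = 12
One optimal split: 3 + 2 + 2; product 3*2*2 = 12.

12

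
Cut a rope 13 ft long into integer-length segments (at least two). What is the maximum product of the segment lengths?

108

Fill P[k] for k=2..13: at each k try every first piece i and multiply by the better of (k−i) uncut or P[k−i].
P[2] = 1×max(1,0) = 1×1 = 1
P[3] = 1×max(2,1) = 1×2 = 2
P[4] = 2×max(2,1) = 2×2 = 4
P[5] = 2×max(3,2) = 2×3 = 6
P[6] = 3×max(3,2) = 3×3 = 9
P[7] = 2×max(5,6) = 2×6 = 12
P[8] = 2×max(6,9) = 2×9 = 18
P[9] = 3×max(6,9) = 3×9 = 27
P[10] = 2×max(8,18) = 2×18 = 36
P[11] = 2×max(9,27) = 2×27 = 54
P[12] = 3×max(9,27) = 3×27 = 81
P[13] = 2×max(11,54) = 2×54 = 108
One optimal split: 3 + 3 + 3 + 2 + 2; product 3×3×3×2×2 = 108.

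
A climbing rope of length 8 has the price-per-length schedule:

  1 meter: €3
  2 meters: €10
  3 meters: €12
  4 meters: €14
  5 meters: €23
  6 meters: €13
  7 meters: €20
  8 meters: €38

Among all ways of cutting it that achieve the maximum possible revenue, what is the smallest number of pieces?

Let r[k] be the best obtainable value from length k. For each k, try every first piece i and keep the best of price[i] + r[k−i].
r[1] = 3
r[2] = max(3+3, 10+0) = 10
r[3] = max(3+10, 10+3, 12+0) = 13
r[4] = max(3+13, 10+10, 12+3, 14+0) = 20
r[5] = max(3+20, 10+13, 12+10, 14+3, 23+0) = 23
r[6] = max(3+23, 10+20, 12+13, 14+10, 23+3, 13+0) = 30
r[7] = max(3+30, 10+23, 12+20, …, 13+3, 20+0) = 33
r[8] = max(3+33, 10+30, 12+23, …, 20+3, 38+0) = 40
Maximum revenue is €40.
Now minimize piece count subject to staying optimal: for each k, pieces[k] = 1 + min over i with p[i]+r[k−i]=r[k] of pieces[k−i].
pieces[5] = 1
pieces[6] = 3
pieces[7] = 2
pieces[8] = 4

4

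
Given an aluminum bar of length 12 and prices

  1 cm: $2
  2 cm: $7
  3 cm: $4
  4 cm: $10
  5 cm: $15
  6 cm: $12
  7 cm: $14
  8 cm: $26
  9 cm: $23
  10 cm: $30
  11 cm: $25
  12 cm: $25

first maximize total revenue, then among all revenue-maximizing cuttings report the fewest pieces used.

6

Let r[k] be the best obtainable value from length k. For each k, try every first piece i and keep the best of price[i] + r[k−i].
r[1] = 2
r[2] = 7
r[3] = 9  (first piece 1, then r[2]=7)
r[4] = 14  (first piece 2, then r[2]=7)
r[5] = 16  (first piece 1, then r[4]=14)
r[6] = 21  (first piece 2, then r[4]=14)
r[7] = 23  (first piece 1, then r[6]=21)
r[8] = 28  (first piece 2, then r[6]=21)
r[9] = 30  (first piece 1, then r[8]=28)
r[10] = 35  (first piece 2, then r[8]=28)
r[11] = 37  (first piece 1, then r[10]=35)
r[12] = 42  (first piece 2, then r[10]=35)
Maximum revenue is $42.
Now minimize piece count subject to staying optimal: for each k, pieces[k] = 1 + min over i with p[i]+r[k−i]=r[k] of pieces[k−i].
pieces[9] = 5
pieces[10] = 5
pieces[11] = 6
pieces[12] = 6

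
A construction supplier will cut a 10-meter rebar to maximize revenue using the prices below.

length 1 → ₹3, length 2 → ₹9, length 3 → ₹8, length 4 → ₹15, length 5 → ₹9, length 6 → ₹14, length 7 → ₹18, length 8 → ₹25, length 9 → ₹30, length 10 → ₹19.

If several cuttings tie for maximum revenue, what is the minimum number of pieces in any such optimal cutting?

5

Consider every possible first cut. r[k] is the best of p[i]+r[k−i] over all sellable i≤k.
r[1] = 3
r[2] = max(3+3, 9+0) = 9
r[3] = max(3+9, 9+3, 8+0) = 12
r[4] = max(3+12, 9+9, 8+3, 15+0) = 18
r[5] = max(3+18, 9+12, 8+9, 15+3, 9+0) = 21
r[6] = max(3+21, 9+18, 8+12, 15+9, 9+3, 14+0) = 27
r[7] = max(3+27, 9+21, 8+18, …, 14+3, 18+0) = 30
r[8] = max(3+30, 9+27, 8+21, …, 18+3, 25+0) = 36
r[9] = max(3+36, 9+30, 8+27, …, 25+3, 30+0) = 39
r[10] = max(3+39, 9+36, 8+30, …, 30+3, 19+0) = 45
Maximum revenue is ₹45.
Now minimize piece count subject to staying optimal: for each k, pieces[k] = 1 + min over i with p[i]+r[k−i]=r[k] of pieces[k−i].
pieces[7] = 4
pieces[8] = 4
pieces[9] = 5
pieces[10] = 5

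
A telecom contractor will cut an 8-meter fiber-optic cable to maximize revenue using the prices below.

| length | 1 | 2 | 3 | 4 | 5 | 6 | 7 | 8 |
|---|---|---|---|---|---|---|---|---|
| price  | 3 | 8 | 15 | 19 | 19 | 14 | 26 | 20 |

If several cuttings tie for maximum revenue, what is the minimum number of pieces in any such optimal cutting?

2

Let r[k] be the best obtainable value from length k. For each k, try every first piece i and keep the best of price[i] + r[k−i].
r[1] = 3
r[2] = 8
r[3] = 15
r[4] = 19
r[5] = 23  (first piece 2, then r[3]=15)
r[6] = 30  (first piece 3, then r[3]=15)
r[7] = 34  (first piece 3, then r[4]=19)
r[8] = 38  (first piece 2, then r[6]=30)
Maximum revenue is $38.
Now minimize piece count subject to staying optimal: for each k, pieces[k] = 1 + min over i with p[i]+r[k−i]=r[k] of pieces[k−i].
pieces[5] = 2
pieces[6] = 2
pieces[7] = 2
pieces[8] = 2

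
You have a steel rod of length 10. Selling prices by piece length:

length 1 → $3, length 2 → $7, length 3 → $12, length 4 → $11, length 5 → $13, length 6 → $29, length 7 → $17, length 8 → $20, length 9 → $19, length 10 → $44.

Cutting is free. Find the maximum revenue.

44

Let v[k] be the best obtainable value from length k. For each k, try every first piece i and keep the best of price[i] + v[k−i].
v[1] = 3
v[2] = max(3+3, 7+0) = 7
v[3] = max(3+7, 7+3, 12+0) = 12
v[4] = max(3+12, 7+7, 12+3, 11+0) = 15
v[5] = max(3+15, 7+12, 12+7, 11+3, 13+0) = 19
v[6] = max(3+19, 7+15, 12+12, 11+7, 13+3, 29+0) = 29
v[7] = max(3+29, 7+19, 12+15, …, 29+3, 17+0) = 32
v[8] = max(3+32, 7+29, 12+19, …, 17+3, 20+0) = 36
v[9] = max(3+36, 7+32, 12+29, …, 20+3, 19+0) = 41
v[10] = max(3+41, 7+36, 12+32, …, 19+3, 44+0) = 44
One optimal cutting: 6 + 3 + 1 → $29 + $12 + $3 = $44.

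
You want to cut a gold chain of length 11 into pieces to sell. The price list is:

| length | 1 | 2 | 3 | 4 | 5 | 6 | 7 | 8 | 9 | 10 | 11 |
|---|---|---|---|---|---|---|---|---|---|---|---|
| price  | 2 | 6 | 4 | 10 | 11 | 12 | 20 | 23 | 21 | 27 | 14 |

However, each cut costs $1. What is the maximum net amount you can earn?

Let v[k] be the best obtainable value from length k. For each k, try every first piece i and keep the best of price[i] + v[k−i] minus the 1 cut fee when i<k.
v[1] = 2
v[2] = max(2+2-1, 6+0) = 6
v[3] = max(2+6-1, 6+2-1, 4+0) = 7
v[4] = max(2+7-1, 6+6-1, 4+2-1, 10+0) = 11
v[5] = max(2+11-1, 6+7-1, 4+6-1, 10+2-1, 11+0) = 12
v[6] = max(2+12-1, 6+11-1, 4+7-1, 10+6-1, 11+2-1, 12+0) = 16
v[7] = max(2+16-1, 6+12-1, 4+11-1, …, 12+2-1, 20+0) = 20
v[8] = max(2+20-1, 6+16-1, 4+12-1, …, 20+2-1, 23+0) = 23
v[9] = max(2+23-1, 6+20-1, 4+16-1, …, 23+2-1, 21+0) = 25
v[10] = max(2+25-1, 6+23-1, 4+20-1, …, 21+2-1, 27+0) = 28
v[11] = max(2+28-1, 6+25-1, 4+23-1, …, 27+2-1, 14+0) = 30
One optimal plan: pieces 7 + 2 + 2 (2 cuts) → $32 − $2 = $30.

30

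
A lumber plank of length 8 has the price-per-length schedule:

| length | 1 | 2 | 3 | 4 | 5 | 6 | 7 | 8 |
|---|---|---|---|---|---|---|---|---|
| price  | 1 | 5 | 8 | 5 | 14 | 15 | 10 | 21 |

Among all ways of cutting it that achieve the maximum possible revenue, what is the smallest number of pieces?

2

Build r[k] bottom-up: r[k] = max over allowed piece i of (p[i] + r[k−i]).
r[1] = 1
r[2] = 5
r[3] = 8
r[4] = 10  (first piece 2, then r[2]=5)
r[5] = 14
r[6] = 16  (first piece 3, then r[3]=8)
r[7] = 19  (first piece 2, then r[5]=14)
r[8] = 22  (first piece 3, then r[5]=14)
Maximum revenue is $22.
Now minimize piece count subject to staying optimal: for each k, pieces[k] = 1 + min over i with p[i]+r[k−i]=r[k] of pieces[k−i].
pieces[5] = 1
pieces[6] = 2
pieces[7] = 2
pieces[8] = 2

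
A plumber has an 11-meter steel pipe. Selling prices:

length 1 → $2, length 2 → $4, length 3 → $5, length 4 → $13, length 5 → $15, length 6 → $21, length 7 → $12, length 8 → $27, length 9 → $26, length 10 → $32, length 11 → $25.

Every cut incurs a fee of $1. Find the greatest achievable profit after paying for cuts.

35

Let v[k] be the best obtainable value from length k. For each k, try every first piece i and keep the best of price[i] + v[k−i] minus the 1 cut fee when i<k.
v[1] = 2
v[2] = 4
v[3] = 5  (first piece 1, then v[2]=4)
v[4] = 13
v[5] = 15
v[6] = 21
v[7] = 22  (first piece 1, then v[6]=21)
v[8] = 27
v[9] = 28  (first piece 1, then v[8]=27)
v[10] = 33  (first piece 4, then v[6]=21)
v[11] = 35  (first piece 5, then v[6]=21)
One optimal plan: pieces 6 + 5 (1 cut) → $36 − $1 = $35.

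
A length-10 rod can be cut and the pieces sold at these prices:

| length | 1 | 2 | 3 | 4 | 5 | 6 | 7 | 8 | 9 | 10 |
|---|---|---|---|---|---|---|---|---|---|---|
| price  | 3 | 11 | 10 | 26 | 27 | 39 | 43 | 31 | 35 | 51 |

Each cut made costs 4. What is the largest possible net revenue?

61

Consider every possible first cut. r[k] is the best of p[i]+r[k−i] over all sellable i≤k, charging 4 whenever i<k.
r[1] = 3
r[2] = max(3+3-4, 11+0) = 11
r[3] = max(3+11-4, 11+3-4, 10+0) = 10
r[4] = max(3+10-4, 11+11-4, 10+3-4, 26+0) = 26
r[5] = max(3+26-4, 11+10-4, 10+11-4, 26+3-4, 27+0) = 27
r[6] = max(3+27-4, 11+26-4, 10+10-4, 26+11-4, 27+3-4, 39+0) = 39
r[7] = max(3+39-4, 11+27-4, 10+26-4, …, 39+3-4, 43+0) = 43
r[8] = max(3+43-4, 11+39-4, 10+27-4, …, 43+3-4, 31+0) = 48
r[9] = max(3+48-4, 11+43-4, 10+39-4, …, 31+3-4, 35+0) = 50
r[10] = max(3+50-4, 11+48-4, 10+43-4, …, 35+3-4, 51+0) = 61
One optimal plan: pieces 6 + 4 (1 cut) → 65 − 4 = 61.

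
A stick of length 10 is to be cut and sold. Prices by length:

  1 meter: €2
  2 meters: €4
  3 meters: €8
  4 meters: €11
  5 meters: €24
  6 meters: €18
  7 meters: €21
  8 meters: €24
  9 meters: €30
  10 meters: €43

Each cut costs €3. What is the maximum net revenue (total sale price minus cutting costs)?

Build net[k] bottom-up: net[k] = max over allowed piece i of (p[i] + net[k−i]) − 3 per cut.
net[1] = 2
net[2] = max(2+2-3, 4+0) = 4
net[3] = max(2+4-3, 4+2-3, 8+0) = 8
net[4] = max(2+8-3, 4+4-3, 8+2-3, 11+0) = 11
net[5] = max(2+11-3, 4+8-3, 8+4-3, 11+2-3, 24+0) = 24
net[6] = max(2+24-3, 4+11-3, 8+8-3, 11+4-3, 24+2-3, 18+0) = 23
net[7] = max(2+23-3, 4+24-3, 8+11-3, …, 18+2-3, 21+0) = 25
net[8] = max(2+25-3, 4+23-3, 8+24-3, …, 21+2-3, 24+0) = 29
net[9] = max(2+29-3, 4+25-3, 8+23-3, …, 24+2-3, 30+0) = 32
net[10] = max(2+32-3, 4+29-3, 8+25-3, …, 30+2-3, 43+0) = 45
One optimal plan: pieces 5 + 5 (1 cut) → €48 − €3 = €45.

45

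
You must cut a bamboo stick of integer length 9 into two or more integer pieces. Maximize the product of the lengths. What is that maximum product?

Define m[k] = max over 1≤i<k of i · max(k−i, m[k−i]); the inner max lets the remainder stay uncut if that's better.
m[2] = 1·max(1,0) = 1·1 = 1
m[3] = 1·max(2,1) = 1·2 = 2
m[4] = 2·max(2,1) = 2·2 = 4
m[5] = 2·max(3,2) = 2·3 = 6
m[6] = 3·max(3,2) = 3·3 = 9
m[7] = 2·max(5,6) = 2·6 = 12
m[8] = 2·max(6,9) = 2·9 = 18
m[9] = 3·max(6,9) = 3·9 = 27
One optimal split: 3 + 3 + 3; product 3·3·3 = 27.

27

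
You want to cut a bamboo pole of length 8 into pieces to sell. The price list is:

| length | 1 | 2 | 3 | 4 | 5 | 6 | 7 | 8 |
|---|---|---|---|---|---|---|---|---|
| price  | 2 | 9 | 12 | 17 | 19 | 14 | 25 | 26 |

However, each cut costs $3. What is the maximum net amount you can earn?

31

Build v[k] bottom-up: v[k] = max over allowed piece i of (p[i] + v[k−i]) − 3 per cut.
v[1] = 2
v[2] = 9
v[3] = 12
v[4] = 17
v[5] = 19
v[6] = 23  (first piece 2, then v[4]=17)
v[7] = 26  (first piece 3, then v[4]=17)
v[8] = 31  (first piece 4, then v[4]=17)
One optimal plan: pieces 4 + 4 (1 cut) → $34 − $3 = $31.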